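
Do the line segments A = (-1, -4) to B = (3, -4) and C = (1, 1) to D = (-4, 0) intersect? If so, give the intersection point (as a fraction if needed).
No (intersection of containing lines falls outside at least one segment)

Parametrize and solve: t = -23/4, s = 5. At least one of these is outside [0, 1], so the segments do not intersect.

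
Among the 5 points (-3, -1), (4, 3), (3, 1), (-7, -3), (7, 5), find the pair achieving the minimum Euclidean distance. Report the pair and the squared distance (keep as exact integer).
Pair = ((4, 3), (3, 1)); squared distance = 5

Compute all C(5, 2) = 10 pairwise squared distances (x_i − x_j)² + (y_i − y_j)². The minimum is 5, attained by the pair ((4, 3), (3, 1)).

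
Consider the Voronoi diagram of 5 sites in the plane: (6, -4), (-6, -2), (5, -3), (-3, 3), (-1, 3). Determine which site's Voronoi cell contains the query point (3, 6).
Nearest site = (-1, 3)

The Voronoi cell of site s contains exactly those query points closer to s than to any other site. Compute squared distances from q = (3, 6) to each site:
  (-1 − 3)² + (3 − 6)² = 25
  (-3 − 3)² + (3 − 6)² = 45
  (5 − 3)² + (-3 − 6)² = 85
  (6 − 3)² + (-4 − 6)² = 109
  (-6 − 3)² + (-2 − 6)² = 145
Minimum is attained by (-1, 3), so q lies in its Voronoi cell.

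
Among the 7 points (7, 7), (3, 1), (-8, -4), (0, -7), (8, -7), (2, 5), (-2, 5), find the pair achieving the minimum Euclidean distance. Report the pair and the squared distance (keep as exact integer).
Pair = ((2, 5), (-2, 5)); squared distance = 16

Compute all C(7, 2) = 21 pairwise squared distances (x_i − x_j)² + (y_i − y_j)². The minimum is 16, attained by the pair ((2, 5), (-2, 5)).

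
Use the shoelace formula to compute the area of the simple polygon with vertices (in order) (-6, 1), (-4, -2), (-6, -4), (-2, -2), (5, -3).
Area = 27/2

Shoelace formula: Area = (1/2) |Σ_i (x_i · y_{i+1} − x_{i+1} · y_i)| (indices mod n). Compute each cross term:
  (-6)(-2) − (-4)(1) = 16
  (-4)(-4) − (-6)(-2) = 4
  (-6)(-2) − (-2)(-4) = 4
  (-2)(-3) − (5)(-2) = 16
  (5)(1) − (-6)(-3) = -13
Sum = 27, so (signed) Area = 27/2 = 27/2, |Area| = 27/2.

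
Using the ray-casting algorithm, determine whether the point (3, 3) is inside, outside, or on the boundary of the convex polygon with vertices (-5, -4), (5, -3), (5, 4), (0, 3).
The point (3, 3) lies strictly inside the polygon

Cast a horizontal ray to the right from the query point and count how many polygon edges it crosses (each edge strictly once or zero times, handled with the usual half-open convention). 
Parity of crossings → odd ⇒ inside.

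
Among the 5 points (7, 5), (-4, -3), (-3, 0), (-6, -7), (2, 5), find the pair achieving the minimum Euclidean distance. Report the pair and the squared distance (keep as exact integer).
Pair = ((-4, -3), (-3, 0)); squared distance = 10

Compute all C(5, 2) = 10 pairwise squared distances (x_i − x_j)² + (y_i − y_j)². The minimum is 10, attained by the pair ((-4, -3), (-3, 0)).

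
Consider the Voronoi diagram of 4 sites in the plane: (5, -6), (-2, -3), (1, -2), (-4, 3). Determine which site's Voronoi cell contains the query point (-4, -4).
Nearest site = (-2, -3)

The Voronoi cell of site s contains exactly those query points closer to s than to any other site. Compute squared distances from q = (-4, -4) to each site:
  (-2 − -4)² + (-3 − -4)² = 5
  (1 − -4)² + (-2 − -4)² = 29
  (-4 − -4)² + (3 − -4)² = 49
  (5 − -4)² + (-6 − -4)² = 85
Minimum is attained by (-2, -3), so q lies in its Voronoi cell.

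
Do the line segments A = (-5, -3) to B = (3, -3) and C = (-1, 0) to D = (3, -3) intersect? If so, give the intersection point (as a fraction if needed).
Yes; intersection at (3, -3) (t = 1 on AB, s = 1 on CD)

Parametrize AB as A + t(B − A) = (-5 + 8 t, -3 + 0 t) and CD as C + s(D − C) = (-1 + 4 s, 0 + -3 s). Solve the linear system for (t, s). Determinant = 24 ≠ 0, so a unique intersection of the containing lines exists. Solution: t = 1, s = 1 — both in [0, 1], so the segments cross. Intersection point: (3, -3).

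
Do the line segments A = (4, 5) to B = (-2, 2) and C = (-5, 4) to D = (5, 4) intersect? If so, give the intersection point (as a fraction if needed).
Yes; intersection at (2, 4) (t = 1/3 on AB, s = 7/10 on CD)

Parametrize AB as A + t(B − A) = (4 + -6 t, 5 + -3 t) and CD as C + s(D − C) = (-5 + 10 s, 4 + 0 s). Solve the linear system for (t, s). Determinant = -30 ≠ 0, so a unique intersection of the containing lines exists. Solution: t = 1/3, s = 7/10 — both in [0, 1], so the segments cross. Intersection point: (2, 4).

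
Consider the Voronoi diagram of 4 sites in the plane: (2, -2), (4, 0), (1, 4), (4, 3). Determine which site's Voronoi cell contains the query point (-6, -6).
Nearest site = (2, -2)

The Voronoi cell of site s contains exactly those query points closer to s than to any other site. Compute squared distances from q = (-6, -6) to each site:
  (2 − -6)² + (-2 − -6)² = 80
  (4 − -6)² + (0 − -6)² = 136
  (1 − -6)² + (4 − -6)² = 149
  (4 − -6)² + (3 − -6)² = 181
Minimum is attained by (2, -2), so q lies in its Voronoi cell.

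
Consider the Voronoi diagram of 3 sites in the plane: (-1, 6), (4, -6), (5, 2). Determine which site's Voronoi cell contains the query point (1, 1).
Nearest site = (5, 2)

The Voronoi cell of site s contains exactly those query points closer to s than to any other site. Compute squared distances from q = (1, 1) to each site:
  (5 − 1)² + (2 − 1)² = 17
  (-1 − 1)² + (6 − 1)² = 29
  (4 − 1)² + (-6 − 1)² = 58
Minimum is attained by (5, 2), so q lies in its Voronoi cell.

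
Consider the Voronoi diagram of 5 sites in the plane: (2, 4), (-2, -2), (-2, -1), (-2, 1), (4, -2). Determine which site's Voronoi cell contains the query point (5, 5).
Nearest site = (2, 4)

The Voronoi cell of site s contains exactly those query points closer to s than to any other site. Compute squared distances from q = (5, 5) to each site:
  (2 − 5)² + (4 − 5)² = 10
  (4 − 5)² + (-2 − 5)² = 50
  (-2 − 5)² + (1 − 5)² = 65
  (-2 − 5)² + (-1 − 5)² = 85
  (-2 − 5)² + (-2 − 5)² = 98
Minimum is attained by (2, 4), so q lies in its Voronoi cell.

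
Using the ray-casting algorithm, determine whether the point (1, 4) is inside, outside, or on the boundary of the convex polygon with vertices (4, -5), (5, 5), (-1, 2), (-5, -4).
The point (1, 4) lies strictly outside the polygon

Cast a horizontal ray to the right from the query point and count how many polygon edges it crosses (each edge strictly once or zero times, handled with the usual half-open convention). 
Parity of crossings → even ⇒ outside.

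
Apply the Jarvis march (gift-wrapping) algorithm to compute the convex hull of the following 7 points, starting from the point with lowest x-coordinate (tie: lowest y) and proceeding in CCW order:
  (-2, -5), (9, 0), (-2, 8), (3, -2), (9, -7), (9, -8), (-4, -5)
Hull (CCW) = [(-4, -5), (9, -8), (9, 0), (-2, 8)]

Jarvis march: at each step, from the current hull vertex p, select the next vertex q as the point such that every other point lies strictly to the left of (or on) the directed line p → q. (Equivalently: for every other point r, the cross product (q − p) × (r − p) ≥ 0.)
Starting point (lowest x, tie lowest y): (-4, -5). Wrap until returning to start. Resulting hull: (-4, -5), (9, -8), (9, 0), (-2, 8).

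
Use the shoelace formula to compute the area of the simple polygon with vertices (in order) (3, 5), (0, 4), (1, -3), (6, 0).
Area = 28

Shoelace formula: Area = (1/2) |Σ_i (x_i · y_{i+1} − x_{i+1} · y_i)| (indices mod n). Compute each cross term:
  (3)(4) − (0)(5) = 12
  (0)(-3) − (1)(4) = -4
  (1)(0) − (6)(-3) = 18
  (6)(5) − (3)(0) = 30
Sum = 56, so (signed) Area = 56/2 = 28, |Area| = 28.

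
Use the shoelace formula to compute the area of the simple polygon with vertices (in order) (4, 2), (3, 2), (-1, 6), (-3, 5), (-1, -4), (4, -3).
Area = 91/2

Shoelace formula: Area = (1/2) |Σ_i (x_i · y_{i+1} − x_{i+1} · y_i)| (indices mod n). Compute each cross term:
  (4)(2) − (3)(2) = 2
  (3)(6) − (-1)(2) = 20
  (-1)(5) − (-3)(6) = 13
  (-3)(-4) − (-1)(5) = 17
  (-1)(-3) − (4)(-4) = 19
  (4)(2) − (4)(-3) = 20
Sum = 91, so (signed) Area = 91/2 = 91/2, |Area| = 91/2.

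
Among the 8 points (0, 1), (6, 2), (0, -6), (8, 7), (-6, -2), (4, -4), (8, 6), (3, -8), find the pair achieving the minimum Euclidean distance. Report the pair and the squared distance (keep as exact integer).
Pair = ((8, 7), (8, 6)); squared distance = 1

Compute all C(8, 2) = 28 pairwise squared distances (x_i − x_j)² + (y_i − y_j)². The minimum is 1, attained by the pair ((8, 7), (8, 6)).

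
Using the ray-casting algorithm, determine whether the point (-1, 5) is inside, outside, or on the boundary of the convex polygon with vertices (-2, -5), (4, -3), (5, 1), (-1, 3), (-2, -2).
The point (-1, 5) lies strictly outside the polygon

Cast a horizontal ray to the right from the query point and count how many polygon edges it crosses (each edge strictly once or zero times, handled with the usual half-open convention). 
Parity of crossings → even ⇒ outside.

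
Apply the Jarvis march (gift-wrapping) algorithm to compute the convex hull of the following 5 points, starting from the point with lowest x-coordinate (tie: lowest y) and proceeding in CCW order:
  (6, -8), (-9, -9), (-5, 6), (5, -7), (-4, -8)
Hull (CCW) = [(-9, -9), (6, -8), (-5, 6)]

Jarvis march: at each step, from the current hull vertex p, select the next vertex q as the point such that every other point lies strictly to the left of (or on) the directed line p → q. (Equivalently: for every other point r, the cross product (q − p) × (r − p) ≥ 0.)
Starting point (lowest x, tie lowest y): (-9, -9). Wrap until returning to start. Resulting hull: (-9, -9), (6, -8), (-5, 6).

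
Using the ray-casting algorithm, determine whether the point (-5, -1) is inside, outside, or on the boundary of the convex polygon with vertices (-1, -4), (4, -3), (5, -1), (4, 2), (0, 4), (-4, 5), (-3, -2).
The point (-5, -1) lies strictly outside the polygon

Cast a horizontal ray to the right from the query point and count how many polygon edges it crosses (each edge strictly once or zero times, handled with the usual half-open convention). 
Parity of crossings → even ⇒ outside.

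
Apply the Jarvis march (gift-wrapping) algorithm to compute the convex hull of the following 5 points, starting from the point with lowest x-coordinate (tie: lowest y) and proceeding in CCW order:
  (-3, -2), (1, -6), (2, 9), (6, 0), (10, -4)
Hull (CCW) = [(-3, -2), (1, -6), (10, -4), (2, 9)]

Jarvis march: at each step, from the current hull vertex p, select the next vertex q as the point such that every other point lies strictly to the left of (or on) the directed line p → q. (Equivalently: for every other point r, the cross product (q − p) × (r − p) ≥ 0.)
Starting point (lowest x, tie lowest y): (-3, -2). Wrap until returning to start. Resulting hull: (-3, -2), (1, -6), (10, -4), (2, 9).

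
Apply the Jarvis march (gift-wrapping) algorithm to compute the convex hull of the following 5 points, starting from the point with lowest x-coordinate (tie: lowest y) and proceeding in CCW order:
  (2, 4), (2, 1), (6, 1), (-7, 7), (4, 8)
Hull (CCW) = [(-7, 7), (2, 1), (6, 1), (4, 8)]

Jarvis march: at each step, from the current hull vertex p, select the next vertex q as the point such that every other point lies strictly to the left of (or on) the directed line p → q. (Equivalently: for every other point r, the cross product (q − p) × (r − p) ≥ 0.)
Starting point (lowest x, tie lowest y): (-7, 7). Wrap until returning to start. Resulting hull: (-7, 7), (2, 1), (6, 1), (4, 8).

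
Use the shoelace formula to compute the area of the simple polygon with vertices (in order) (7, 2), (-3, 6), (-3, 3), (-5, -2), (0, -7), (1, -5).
Area = 157/2

Shoelace formula: Area = (1/2) |Σ_i (x_i · y_{i+1} − x_{i+1} · y_i)| (indices mod n). Compute each cross term:
  (7)(6) − (-3)(2) = 48
  (-3)(3) − (-3)(6) = 9
  (-3)(-2) − (-5)(3) = 21
  (-5)(-7) − (0)(-2) = 35
  (0)(-5) − (1)(-7) = 7
  (1)(2) − (7)(-5) = 37
Sum = 157, so (signed) Area = 157/2 = 157/2, |Area| = 157/2.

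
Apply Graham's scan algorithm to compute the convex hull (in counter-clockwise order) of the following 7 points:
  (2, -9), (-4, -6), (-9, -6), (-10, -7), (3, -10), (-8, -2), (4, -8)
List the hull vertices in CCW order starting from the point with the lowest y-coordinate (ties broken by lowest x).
Hull (CCW) = [(3, -10), (4, -8), (-8, -2), (-10, -7)]

Graham scan procedure:
  1. Find the pivot p₀ = point with lowest y (tie → lowest x): (3, -10).
  2. Sort the remaining points by polar angle around p₀.
  3. Walk through sorted points, maintaining a stack; pop the top while the last three entries make a non-left turn (cross product ≤ 0).
  4. Final stack is the convex hull in CCW order: (3, -10), (4, -8), (-8, -2), (-10, -7).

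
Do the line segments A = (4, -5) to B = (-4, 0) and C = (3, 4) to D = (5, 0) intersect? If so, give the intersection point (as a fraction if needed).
No (intersection of containing lines falls outside at least one segment)

Parametrize and solve: t = -7/11, s = 67/22. At least one of these is outside [0, 1], so the segments do not intersect.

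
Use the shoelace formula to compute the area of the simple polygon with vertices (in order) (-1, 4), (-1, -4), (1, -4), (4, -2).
Area = 22

Shoelace formula: Area = (1/2) |Σ_i (x_i · y_{i+1} − x_{i+1} · y_i)| (indices mod n). Compute each cross term:
  (-1)(-4) − (-1)(4) = 8
  (-1)(-4) − (1)(-4) = 8
  (1)(-2) − (4)(-4) = 14
  (4)(4) − (-1)(-2) = 14
Sum = 44, so (signed) Area = 44/2 = 22, |Area| = 22.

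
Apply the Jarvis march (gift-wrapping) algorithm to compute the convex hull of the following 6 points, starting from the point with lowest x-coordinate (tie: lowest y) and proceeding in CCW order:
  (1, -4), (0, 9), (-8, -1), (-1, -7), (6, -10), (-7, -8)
Hull (CCW) = [(-8, -1), (-7, -8), (6, -10), (0, 9)]

Jarvis march: at each step, from the current hull vertex p, select the next vertex q as the point such that every other point lies strictly to the left of (or on) the directed line p → q. (Equivalently: for every other point r, the cross product (q − p) × (r − p) ≥ 0.)
Starting point (lowest x, tie lowest y): (-8, -1). Wrap until returning to start. Resulting hull: (-8, -1), (-7, -8), (6, -10), (0, 9).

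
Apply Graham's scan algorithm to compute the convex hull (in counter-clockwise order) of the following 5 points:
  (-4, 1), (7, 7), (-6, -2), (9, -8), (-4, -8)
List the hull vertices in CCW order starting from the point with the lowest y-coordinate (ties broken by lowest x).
Hull (CCW) = [(-4, -8), (9, -8), (7, 7), (-4, 1), (-6, -2)]

Graham scan procedure:
  1. Find the pivot p₀ = point with lowest y (tie → lowest x): (-4, -8).
  2. Sort the remaining points by polar angle around p₀.
  3. Walk through sorted points, maintaining a stack; pop the top while the last three entries make a non-left turn (cross product ≤ 0).
  4. Final stack is the convex hull in CCW order: (-4, -8), (9, -8), (7, 7), (-4, 1), (-6, -2).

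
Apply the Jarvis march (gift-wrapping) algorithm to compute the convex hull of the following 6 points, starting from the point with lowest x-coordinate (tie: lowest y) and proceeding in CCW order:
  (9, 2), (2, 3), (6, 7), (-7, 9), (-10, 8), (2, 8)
Hull (CCW) = [(-10, 8), (2, 3), (9, 2), (6, 7), (2, 8), (-7, 9)]

Jarvis march: at each step, from the current hull vertex p, select the next vertex q as the point such that every other point lies strictly to the left of (or on) the directed line p → q. (Equivalently: for every other point r, the cross product (q − p) × (r − p) ≥ 0.)
Starting point (lowest x, tie lowest y): (-10, 8). Wrap until returning to start. Resulting hull: (-10, 8), (2, 3), (9, 2), (6, 7), (2, 8), (-7, 9).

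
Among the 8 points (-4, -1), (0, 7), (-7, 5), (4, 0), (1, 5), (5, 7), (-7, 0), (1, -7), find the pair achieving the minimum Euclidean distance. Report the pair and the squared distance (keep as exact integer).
Pair = ((0, 7), (1, 5)); squared distance = 5

Compute all C(8, 2) = 28 pairwise squared distances (x_i − x_j)² + (y_i − y_j)². The minimum is 5, attained by the pair ((0, 7), (1, 5)).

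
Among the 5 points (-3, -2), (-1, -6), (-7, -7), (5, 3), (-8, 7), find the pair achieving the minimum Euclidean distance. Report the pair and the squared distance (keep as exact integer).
Pair = ((-3, -2), (-1, -6)); squared distance = 20

Compute all C(5, 2) = 10 pairwise squared distances (x_i − x_j)² + (y_i − y_j)². The minimum is 20, attained by the pair ((-3, -2), (-1, -6)).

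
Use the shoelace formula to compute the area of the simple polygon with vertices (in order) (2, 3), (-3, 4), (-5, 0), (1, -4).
Area = 34

Shoelace formula: Area = (1/2) |Σ_i (x_i · y_{i+1} − x_{i+1} · y_i)| (indices mod n). Compute each cross term:
  (2)(4) − (-3)(3) = 17
  (-3)(0) − (-5)(4) = 20
  (-5)(-4) − (1)(0) = 20
  (1)(3) − (2)(-4) = 11
Sum = 68, so (signed) Area = 68/2 = 34, |Area| = 34.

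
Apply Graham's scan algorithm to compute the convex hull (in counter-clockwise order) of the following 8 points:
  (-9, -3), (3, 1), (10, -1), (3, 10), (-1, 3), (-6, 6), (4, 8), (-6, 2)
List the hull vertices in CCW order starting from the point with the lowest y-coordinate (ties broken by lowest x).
Hull (CCW) = [(-9, -3), (10, -1), (3, 10), (-6, 6)]

Graham scan procedure:
  1. Find the pivot p₀ = point with lowest y (tie → lowest x): (-9, -3).
  2. Sort the remaining points by polar angle around p₀.
  3. Walk through sorted points, maintaining a stack; pop the top while the last three entries make a non-left turn (cross product ≤ 0).
  4. Final stack is the convex hull in CCW order: (-9, -3), (10, -1), (3, 10), (-6, 6).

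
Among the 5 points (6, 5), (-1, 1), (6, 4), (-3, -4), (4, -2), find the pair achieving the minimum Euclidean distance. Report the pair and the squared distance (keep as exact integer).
Pair = ((6, 5), (6, 4)); squared distance = 1

Compute all C(5, 2) = 10 pairwise squared distances (x_i − x_j)² + (y_i − y_j)². The minimum is 1, attained by the pair ((6, 5), (6, 4)).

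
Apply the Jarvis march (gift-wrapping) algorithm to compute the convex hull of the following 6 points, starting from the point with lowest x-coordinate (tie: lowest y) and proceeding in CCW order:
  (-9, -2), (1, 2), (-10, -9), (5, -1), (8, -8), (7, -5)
Hull (CCW) = [(-10, -9), (8, -8), (7, -5), (5, -1), (1, 2), (-9, -2)]

Jarvis march: at each step, from the current hull vertex p, select the next vertex q as the point such that every other point lies strictly to the left of (or on) the directed line p → q. (Equivalently: for every other point r, the cross product (q − p) × (r − p) ≥ 0.)
Starting point (lowest x, tie lowest y): (-10, -9). Wrap until returning to start. Resulting hull: (-10, -9), (8, -8), (7, -5), (5, -1), (1, 2), (-9, -2).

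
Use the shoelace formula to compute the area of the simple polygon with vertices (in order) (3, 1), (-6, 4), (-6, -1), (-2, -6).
Area = 49

Shoelace formula: Area = (1/2) |Σ_i (x_i · y_{i+1} − x_{i+1} · y_i)| (indices mod n). Compute each cross term:
  (3)(4) − (-6)(1) = 18
  (-6)(-1) − (-6)(4) = 30
  (-6)(-6) − (-2)(-1) = 34
  (-2)(1) − (3)(-6) = 16
Sum = 98, so (signed) Area = 98/2 = 49, |Area| = 49.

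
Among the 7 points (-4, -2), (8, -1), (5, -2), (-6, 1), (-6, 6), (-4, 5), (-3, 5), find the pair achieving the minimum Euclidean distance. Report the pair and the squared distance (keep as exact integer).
Pair = ((-4, 5), (-3, 5)); squared distance = 1

Compute all C(7, 2) = 21 pairwise squared distances (x_i − x_j)² + (y_i − y_j)². The minimum is 1, attained by the pair ((-4, 5), (-3, 5)).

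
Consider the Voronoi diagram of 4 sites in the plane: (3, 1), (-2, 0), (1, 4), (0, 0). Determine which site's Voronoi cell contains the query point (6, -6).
Nearest site = (3, 1)

The Voronoi cell of site s contains exactly those query points closer to s than to any other site. Compute squared distances from q = (6, -6) to each site:
  (3 − 6)² + (1 − -6)² = 58
  (0 − 6)² + (0 − -6)² = 72
  (-2 − 6)² + (0 − -6)² = 100
  (1 − 6)² + (4 − -6)² = 125
Minimum is attained by (3, 1), so q lies in its Voronoi cell.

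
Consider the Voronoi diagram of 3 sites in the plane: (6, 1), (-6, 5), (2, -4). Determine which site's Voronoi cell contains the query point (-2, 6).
Nearest site = (-6, 5)

The Voronoi cell of site s contains exactly those query points closer to s than to any other site. Compute squared distances from q = (-2, 6) to each site:
  (-6 − -2)² + (5 − 6)² = 17
  (6 − -2)² + (1 − 6)² = 89
  (2 − -2)² + (-4 − 6)² = 116
Minimum is attained by (-6, 5), so q lies in its Voronoi cell.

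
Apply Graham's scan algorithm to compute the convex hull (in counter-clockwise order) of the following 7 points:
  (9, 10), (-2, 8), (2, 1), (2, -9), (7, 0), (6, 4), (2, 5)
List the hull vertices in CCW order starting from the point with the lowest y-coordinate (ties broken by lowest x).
Hull (CCW) = [(2, -9), (7, 0), (9, 10), (-2, 8)]

Graham scan procedure:
  1. Find the pivot p₀ = point with lowest y (tie → lowest x): (2, -9).
  2. Sort the remaining points by polar angle around p₀.
  3. Walk through sorted points, maintaining a stack; pop the top while the last three entries make a non-left turn (cross product ≤ 0).
  4. Final stack is the convex hull in CCW order: (2, -9), (7, 0), (9, 10), (-2, 8).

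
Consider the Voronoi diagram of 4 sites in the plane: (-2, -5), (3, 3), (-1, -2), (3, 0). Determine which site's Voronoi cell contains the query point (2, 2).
Nearest site = (3, 3)

The Voronoi cell of site s contains exactly those query points closer to s than to any other site. Compute squared distances from q = (2, 2) to each site:
  (3 − 2)² + (3 − 2)² = 2
  (3 − 2)² + (0 − 2)² = 5
  (-1 − 2)² + (-2 − 2)² = 25
  (-2 − 2)² + (-5 − 2)² = 65
Minimum is attained by (3, 3), so q lies in its Voronoi cell.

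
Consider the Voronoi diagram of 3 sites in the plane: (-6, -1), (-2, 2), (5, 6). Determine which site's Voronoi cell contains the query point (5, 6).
Nearest site = (5, 6)

The Voronoi cell of site s contains exactly those query points closer to s than to any other site. Compute squared distances from q = (5, 6) to each site:
  (5 − 5)² + (6 − 6)² = 0
  (-2 − 5)² + (2 − 6)² = 65
  (-6 − 5)² + (-1 − 6)² = 170
Minimum is attained by (5, 6), so q lies in its Voronoi cell.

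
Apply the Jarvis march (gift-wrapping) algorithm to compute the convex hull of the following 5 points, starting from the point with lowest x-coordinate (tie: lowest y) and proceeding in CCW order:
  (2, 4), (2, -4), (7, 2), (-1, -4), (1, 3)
Hull (CCW) = [(-1, -4), (2, -4), (7, 2), (2, 4), (1, 3)]

Jarvis march: at each step, from the current hull vertex p, select the next vertex q as the point such that every other point lies strictly to the left of (or on) the directed line p → q. (Equivalently: for every other point r, the cross product (q − p) × (r − p) ≥ 0.)
Starting point (lowest x, tie lowest y): (-1, -4). Wrap until returning to start. Resulting hull: (-1, -4), (2, -4), (7, 2), (2, 4), (1, 3).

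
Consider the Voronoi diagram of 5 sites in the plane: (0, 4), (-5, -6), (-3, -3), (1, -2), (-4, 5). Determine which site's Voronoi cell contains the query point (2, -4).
Nearest site = (1, -2)

The Voronoi cell of site s contains exactly those query points closer to s than to any other site. Compute squared distances from q = (2, -4) to each site:
  (1 − 2)² + (-2 − -4)² = 5
  (-3 − 2)² + (-3 − -4)² = 26
  (-5 − 2)² + (-6 − -4)² = 53
  (0 − 2)² + (4 − -4)² = 68
  (-4 − 2)² + (5 − -4)² = 117
Minimum is attained by (1, -2), so q lies in its Voronoi cell.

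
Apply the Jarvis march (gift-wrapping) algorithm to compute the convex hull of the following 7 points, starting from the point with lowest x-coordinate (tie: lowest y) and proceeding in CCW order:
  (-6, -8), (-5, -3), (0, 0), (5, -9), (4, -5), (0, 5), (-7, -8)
Hull (CCW) = [(-7, -8), (5, -9), (4, -5), (0, 5), (-5, -3)]

Jarvis march: at each step, from the current hull vertex p, select the next vertex q as the point such that every other point lies strictly to the left of (or on) the directed line p → q. (Equivalently: for every other point r, the cross product (q − p) × (r − p) ≥ 0.)
Starting point (lowest x, tie lowest y): (-7, -8). Wrap until returning to start. Resulting hull: (-7, -8), (5, -9), (4, -5), (0, 5), (-5, -3).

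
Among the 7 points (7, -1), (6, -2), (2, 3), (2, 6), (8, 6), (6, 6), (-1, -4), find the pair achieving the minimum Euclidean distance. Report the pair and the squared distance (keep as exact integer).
Pair = ((7, -1), (6, -2)); squared distance = 2

Compute all C(7, 2) = 21 pairwise squared distances (x_i − x_j)² + (y_i − y_j)². The minimum is 2, attained by the pair ((7, -1), (6, -2)).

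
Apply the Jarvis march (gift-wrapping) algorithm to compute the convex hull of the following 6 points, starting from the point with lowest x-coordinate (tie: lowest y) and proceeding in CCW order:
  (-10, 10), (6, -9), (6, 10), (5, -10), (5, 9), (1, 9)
Hull (CCW) = [(-10, 10), (5, -10), (6, -9), (6, 10)]

Jarvis march: at each step, from the current hull vertex p, select the next vertex q as the point such that every other point lies strictly to the left of (or on) the directed line p → q. (Equivalently: for every other point r, the cross product (q − p) × (r − p) ≥ 0.)
Starting point (lowest x, tie lowest y): (-10, 10). Wrap until returning to start. Resulting hull: (-10, 10), (5, -10), (6, -9), (6, 10).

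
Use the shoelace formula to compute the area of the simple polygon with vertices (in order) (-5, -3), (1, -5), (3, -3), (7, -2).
Area = 12

Shoelace formula: Area = (1/2) |Σ_i (x_i · y_{i+1} − x_{i+1} · y_i)| (indices mod n). Compute each cross term:
  (-5)(-5) − (1)(-3) = 28
  (1)(-3) − (3)(-5) = 12
  (3)(-2) − (7)(-3) = 15
  (7)(-3) − (-5)(-2) = -31
Sum = 24, so (signed) Area = 24/2 = 12, |Area| = 12.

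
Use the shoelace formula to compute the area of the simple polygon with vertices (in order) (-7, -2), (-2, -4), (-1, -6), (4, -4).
Area = 12

Shoelace formula: Area = (1/2) |Σ_i (x_i · y_{i+1} − x_{i+1} · y_i)| (indices mod n). Compute each cross term:
  (-7)(-4) − (-2)(-2) = 24
  (-2)(-6) − (-1)(-4) = 8
  (-1)(-4) − (4)(-6) = 28
  (4)(-2) − (-7)(-4) = -36
Sum = 24, so (signed) Area = 24/2 = 12, |Area| = 12.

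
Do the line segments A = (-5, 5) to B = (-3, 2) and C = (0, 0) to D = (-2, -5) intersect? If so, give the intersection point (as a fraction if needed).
No (intersection of containing lines falls outside at least one segment)

Parametrize and solve: t = 35/16, s = 5/16. At least one of these is outside [0, 1], so the segments do not intersect.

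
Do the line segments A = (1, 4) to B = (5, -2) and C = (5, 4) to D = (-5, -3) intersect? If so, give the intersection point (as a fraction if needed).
Yes; intersection at (25/11, 23/11) (t = 7/22 on AB, s = 3/11 on CD)

Parametrize AB as A + t(B − A) = (1 + 4 t, 4 + -6 t) and CD as C + s(D − C) = (5 + -10 s, 4 + -7 s). Solve the linear system for (t, s). Determinant = 88 ≠ 0, so a unique intersection of the containing lines exists. Solution: t = 7/22, s = 3/11 — both in [0, 1], so the segments cross. Intersection point: (25/11, 23/11).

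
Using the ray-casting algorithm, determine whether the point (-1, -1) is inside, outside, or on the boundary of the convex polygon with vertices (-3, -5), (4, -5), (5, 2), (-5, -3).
The point (-1, -1) lies on the polygon boundary

Boundary check: the query satisfies the collinearity and bounding-box conditions for some polygon edge, so it lies exactly on the boundary.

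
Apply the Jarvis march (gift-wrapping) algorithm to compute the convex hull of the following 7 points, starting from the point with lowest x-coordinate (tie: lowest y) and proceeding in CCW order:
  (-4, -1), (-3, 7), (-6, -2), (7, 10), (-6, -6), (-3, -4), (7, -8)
Hull (CCW) = [(-6, -6), (7, -8), (7, 10), (-3, 7), (-6, -2)]

Jarvis march: at each step, from the current hull vertex p, select the next vertex q as the point such that every other point lies strictly to the left of (or on) the directed line p → q. (Equivalently: for every other point r, the cross product (q − p) × (r − p) ≥ 0.)
Starting point (lowest x, tie lowest y): (-6, -6). Wrap until returning to start. Resulting hull: (-6, -6), (7, -8), (7, 10), (-3, 7), (-6, -2).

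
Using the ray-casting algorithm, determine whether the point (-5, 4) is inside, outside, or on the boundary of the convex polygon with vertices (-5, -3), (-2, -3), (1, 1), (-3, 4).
The point (-5, 4) lies strictly outside the polygon

Cast a horizontal ray to the right from the query point and count how many polygon edges it crosses (each edge strictly once or zero times, handled with the usual half-open convention). 
Parity of crossings → even ⇒ outside.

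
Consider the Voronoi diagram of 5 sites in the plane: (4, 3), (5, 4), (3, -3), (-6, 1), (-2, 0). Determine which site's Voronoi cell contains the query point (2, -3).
Nearest site = (3, -3)

The Voronoi cell of site s contains exactly those query points closer to s than to any other site. Compute squared distances from q = (2, -3) to each site:
  (3 − 2)² + (-3 − -3)² = 1
  (-2 − 2)² + (0 − -3)² = 25
  (4 − 2)² + (3 − -3)² = 40
  (5 − 2)² + (4 − -3)² = 58
  (-6 − 2)² + (1 − -3)² = 80
Minimum is attained by (3, -3), so q lies in its Voronoi cell.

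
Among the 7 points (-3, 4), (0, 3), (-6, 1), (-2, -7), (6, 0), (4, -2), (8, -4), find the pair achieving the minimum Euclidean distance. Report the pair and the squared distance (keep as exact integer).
Pair = ((6, 0), (4, -2)); squared distance = 8

Compute all C(7, 2) = 21 pairwise squared distances (x_i − x_j)² + (y_i − y_j)². The minimum is 8, attained by the pair ((6, 0), (4, -2)).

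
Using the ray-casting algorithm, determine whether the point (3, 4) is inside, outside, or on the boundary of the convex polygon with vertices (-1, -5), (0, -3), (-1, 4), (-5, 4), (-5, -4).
The point (3, 4) lies strictly outside the polygon

Cast a horizontal ray to the right from the query point and count how many polygon edges it crosses (each edge strictly once or zero times, handled with the usual half-open convention). 
Parity of crossings → even ⇒ outside.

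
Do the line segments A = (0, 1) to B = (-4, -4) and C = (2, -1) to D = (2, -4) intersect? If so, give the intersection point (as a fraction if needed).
No (intersection of containing lines falls outside at least one segment)

Parametrize and solve: t = -1/2, s = -3/2. At least one of these is outside [0, 1], so the segments do not intersect.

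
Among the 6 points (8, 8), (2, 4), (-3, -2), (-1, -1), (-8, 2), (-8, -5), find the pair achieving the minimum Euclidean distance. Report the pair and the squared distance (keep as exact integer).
Pair = ((-3, -2), (-1, -1)); squared distance = 5

Compute all C(6, 2) = 15 pairwise squared distances (x_i − x_j)² + (y_i − y_j)². The minimum is 5, attained by the pair ((-3, -2), (-1, -1)).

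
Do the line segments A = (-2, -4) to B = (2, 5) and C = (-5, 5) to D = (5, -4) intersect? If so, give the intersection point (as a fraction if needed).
Yes; intersection at (0, 1/2) (t = 1/2 on AB, s = 1/2 on CD)

Parametrize AB as A + t(B − A) = (-2 + 4 t, -4 + 9 t) and CD as C + s(D − C) = (-5 + 10 s, 5 + -9 s). Solve the linear system for (t, s). Determinant = 126 ≠ 0, so a unique intersection of the containing lines exists. Solution: t = 1/2, s = 1/2 — both in [0, 1], so the segments cross. Intersection point: (0, 1/2).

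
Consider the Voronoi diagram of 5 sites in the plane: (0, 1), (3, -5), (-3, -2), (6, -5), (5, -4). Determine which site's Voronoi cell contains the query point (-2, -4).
Nearest site = (-3, -2)

The Voronoi cell of site s contains exactly those query points closer to s than to any other site. Compute squared distances from q = (-2, -4) to each site:
  (-3 − -2)² + (-2 − -4)² = 5
  (3 − -2)² + (-5 − -4)² = 26
  (0 − -2)² + (1 − -4)² = 29
  (5 − -2)² + (-4 − -4)² = 49
  (6 − -2)² + (-5 − -4)² = 65
Minimum is attained by (-3, -2), so q lies in its Voronoi cell.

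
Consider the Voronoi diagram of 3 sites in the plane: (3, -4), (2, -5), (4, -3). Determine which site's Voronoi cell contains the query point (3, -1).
Nearest site = (4, -3)

The Voronoi cell of site s contains exactly those query points closer to s than to any other site. Compute squared distances from q = (3, -1) to each site:
  (4 − 3)² + (-3 − -1)² = 5
  (3 − 3)² + (-4 − -1)² = 9
  (2 − 3)² + (-5 − -1)² = 17
Minimum is attained by (4, -3), so q lies in its Voronoi cell.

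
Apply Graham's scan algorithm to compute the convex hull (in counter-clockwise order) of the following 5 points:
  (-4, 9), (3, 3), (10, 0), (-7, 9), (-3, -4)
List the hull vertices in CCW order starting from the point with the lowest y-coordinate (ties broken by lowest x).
Hull (CCW) = [(-3, -4), (10, 0), (-4, 9), (-7, 9)]

Graham scan procedure:
  1. Find the pivot p₀ = point with lowest y (tie → lowest x): (-3, -4).
  2. Sort the remaining points by polar angle around p₀.
  3. Walk through sorted points, maintaining a stack; pop the top while the last three entries make a non-left turn (cross product ≤ 0).
  4. Final stack is the convex hull in CCW order: (-3, -4), (10, 0), (-4, 9), (-7, 9).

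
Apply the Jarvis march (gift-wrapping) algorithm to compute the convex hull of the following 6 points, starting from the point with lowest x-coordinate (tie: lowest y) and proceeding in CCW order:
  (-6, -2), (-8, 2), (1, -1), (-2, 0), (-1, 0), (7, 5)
Hull (CCW) = [(-8, 2), (-6, -2), (1, -1), (7, 5)]

Jarvis march: at each step, from the current hull vertex p, select the next vertex q as the point such that every other point lies strictly to the left of (or on) the directed line p → q. (Equivalently: for every other point r, the cross product (q − p) × (r − p) ≥ 0.)
Starting point (lowest x, tie lowest y): (-8, 2). Wrap until returning to start. Resulting hull: (-8, 2), (-6, -2), (1, -1), (7, 5).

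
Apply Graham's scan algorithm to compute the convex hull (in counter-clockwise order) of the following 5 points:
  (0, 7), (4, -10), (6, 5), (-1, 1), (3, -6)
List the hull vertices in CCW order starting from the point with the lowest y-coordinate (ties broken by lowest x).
Hull (CCW) = [(4, -10), (6, 5), (0, 7), (-1, 1)]

Graham scan procedure:
  1. Find the pivot p₀ = point with lowest y (tie → lowest x): (4, -10).
  2. Sort the remaining points by polar angle around p₀.
  3. Walk through sorted points, maintaining a stack; pop the top while the last three entries make a non-left turn (cross product ≤ 0).
  4. Final stack is the convex hull in CCW order: (4, -10), (6, 5), (0, 7), (-1, 1).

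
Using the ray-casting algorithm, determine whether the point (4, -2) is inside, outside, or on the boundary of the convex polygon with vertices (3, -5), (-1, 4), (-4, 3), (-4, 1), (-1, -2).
The point (4, -2) lies strictly outside the polygon

Cast a horizontal ray to the right from the query point and count how many polygon edges it crosses (each edge strictly once or zero times, handled with the usual half-open convention). 
Parity of crossings → even ⇒ outside.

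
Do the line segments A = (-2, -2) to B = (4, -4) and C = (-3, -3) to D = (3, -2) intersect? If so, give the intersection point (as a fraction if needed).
Yes; intersection at (-1/3, -23/9) (t = 5/18 on AB, s = 4/9 on CD)

Parametrize AB as A + t(B − A) = (-2 + 6 t, -2 + -2 t) and CD as C + s(D − C) = (-3 + 6 s, -3 + 1 s). Solve the linear system for (t, s). Determinant = -18 ≠ 0, so a unique intersection of the containing lines exists. Solution: t = 5/18, s = 4/9 — both in [0, 1], so the segments cross. Intersection point: (-1/3, -23/9).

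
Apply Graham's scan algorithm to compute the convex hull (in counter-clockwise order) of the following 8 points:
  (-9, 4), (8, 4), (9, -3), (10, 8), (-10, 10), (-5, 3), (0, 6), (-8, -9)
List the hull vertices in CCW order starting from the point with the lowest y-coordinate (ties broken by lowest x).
Hull (CCW) = [(-8, -9), (9, -3), (10, 8), (-10, 10)]

Graham scan procedure:
  1. Find the pivot p₀ = point with lowest y (tie → lowest x): (-8, -9).
  2. Sort the remaining points by polar angle around p₀.
  3. Walk through sorted points, maintaining a stack; pop the top while the last three entries make a non-left turn (cross product ≤ 0).
  4. Final stack is the convex hull in CCW order: (-8, -9), (9, -3), (10, 8), (-10, 10).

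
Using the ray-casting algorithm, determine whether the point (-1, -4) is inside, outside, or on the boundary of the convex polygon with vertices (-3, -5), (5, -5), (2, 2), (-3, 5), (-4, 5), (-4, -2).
The point (-1, -4) lies strictly inside the polygon

Cast a horizontal ray to the right from the query point and count how many polygon edges it crosses (each edge strictly once or zero times, handled with the usual half-open convention). 
Parity of crossings → odd ⇒ inside.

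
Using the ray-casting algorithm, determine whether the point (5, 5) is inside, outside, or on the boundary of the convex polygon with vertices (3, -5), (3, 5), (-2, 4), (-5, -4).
The point (5, 5) lies strictly outside the polygon

Cast a horizontal ray to the right from the query point and count how many polygon edges it crosses (each edge strictly once or zero times, handled with the usual half-open convention). 
Parity of crossings → even ⇒ outside.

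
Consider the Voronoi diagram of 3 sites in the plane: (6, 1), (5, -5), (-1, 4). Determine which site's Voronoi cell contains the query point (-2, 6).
Nearest site = (-1, 4)

The Voronoi cell of site s contains exactly those query points closer to s than to any other site. Compute squared distances from q = (-2, 6) to each site:
  (-1 − -2)² + (4 − 6)² = 5
  (6 − -2)² + (1 − 6)² = 89
  (5 − -2)² + (-5 − 6)² = 170
Minimum is attained by (-1, 4), so q lies in its Voronoi cell.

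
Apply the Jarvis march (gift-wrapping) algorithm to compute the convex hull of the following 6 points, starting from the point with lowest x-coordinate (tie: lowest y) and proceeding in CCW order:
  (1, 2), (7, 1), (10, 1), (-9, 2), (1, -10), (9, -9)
Hull (CCW) = [(-9, 2), (1, -10), (9, -9), (10, 1), (1, 2)]

Jarvis march: at each step, from the current hull vertex p, select the next vertex q as the point such that every other point lies strictly to the left of (or on) the directed line p → q. (Equivalently: for every other point r, the cross product (q − p) × (r − p) ≥ 0.)
Starting point (lowest x, tie lowest y): (-9, 2). Wrap until returning to start. Resulting hull: (-9, 2), (1, -10), (9, -9), (10, 1), (1, 2).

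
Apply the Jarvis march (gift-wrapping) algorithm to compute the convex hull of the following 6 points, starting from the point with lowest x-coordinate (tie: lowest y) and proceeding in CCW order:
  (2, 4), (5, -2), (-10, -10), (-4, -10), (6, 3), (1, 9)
Hull (CCW) = [(-10, -10), (-4, -10), (5, -2), (6, 3), (1, 9)]

Jarvis march: at each step, from the current hull vertex p, select the next vertex q as the point such that every other point lies strictly to the left of (or on) the directed line p → q. (Equivalently: for every other point r, the cross product (q − p) × (r − p) ≥ 0.)
Starting point (lowest x, tie lowest y): (-10, -10). Wrap until returning to start. Resulting hull: (-10, -10), (-4, -10), (5, -2), (6, 3), (1, 9).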